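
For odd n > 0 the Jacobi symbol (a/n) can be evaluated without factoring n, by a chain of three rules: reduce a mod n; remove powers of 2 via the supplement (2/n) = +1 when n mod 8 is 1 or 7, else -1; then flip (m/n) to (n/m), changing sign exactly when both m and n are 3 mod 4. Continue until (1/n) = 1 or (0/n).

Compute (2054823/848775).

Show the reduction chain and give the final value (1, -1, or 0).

0

(2054823/848775): 2054823 mod 848775 = 357273, so (2054823/848775) = (357273/848775)
flip (357273/848775) -> (848775/357273): both odd, 357273 mod 4 = 1, 848775 mod 4 = 3, so the flip contributes +1; sign now +1
(848775/357273): 848775 mod 357273 = 134229, so (848775/357273) = (134229/357273)
flip (134229/357273) -> (357273/134229): both odd, 134229 mod 4 = 1, 357273 mod 4 = 1, so the flip contributes +1; sign now +1
(357273/134229): 357273 mod 134229 = 88815, so (357273/134229) = (88815/134229)
flip (88815/134229) -> (134229/88815): both odd, 88815 mod 4 = 3, 134229 mod 4 = 1, so the flip contributes +1; sign now +1
(134229/88815): 134229 mod 88815 = 45414, so (134229/88815) = (45414/88815)
factor out 2^1: 45414 = 2^1·22707; with 88815 mod 8 = 7, (2/88815) = +1; sign now +1; continue with (22707/88815)
flip (22707/88815) -> (88815/22707): both odd, 22707 mod 4 = 3, 88815 mod 4 = 3, so the flip contributes -1; sign now -1
(88815/22707): 88815 mod 22707 = 20694, so (88815/22707) = (20694/22707)
factor out 2^1: 20694 = 2^1·10347; with 22707 mod 8 = 3, (2/22707) = -1; sign now +1; continue with (10347/22707)
flip (10347/22707) -> (22707/10347): both odd, 10347 mod 4 = 3, 22707 mod 4 = 3, so the flip contributes -1; sign now -1
(22707/10347): 22707 mod 10347 = 2013, so (22707/10347) = (2013/10347)
flip (2013/10347) -> (10347/2013): both odd, 2013 mod 4 = 1, 10347 mod 4 = 3, so the flip contributes +1; sign now -1
(10347/2013): 10347 mod 2013 = 282, so (10347/2013) = (282/2013)
factor out 2^1: 282 = 2^1·141; with 2013 mod 8 = 5, (2/2013) = -1; sign now +1; continue with (141/2013)
flip (141/2013) -> (2013/141): both odd, 141 mod 4 = 1, 2013 mod 4 = 1, so the flip contributes +1; sign now +1
(2013/141): 2013 mod 141 = 39, so (2013/141) = (39/141)
flip (39/141) -> (141/39): both odd, 39 mod 4 = 3, 141 mod 4 = 1, so the flip contributes +1; sign now +1
(141/39): 141 mod 39 = 24, so (141/39) = (24/39)
factor out 2^3: 24 = 2^3·3; with 39 mod 8 = 7, (2/39) = +1; sign now +1; continue with (3/39)
flip (3/39) -> (39/3): both odd, 3 mod 4 = 3, 39 mod 4 = 3, so the flip contributes -1; sign now -1
(39/3): 39 mod 3 = 0, so (39/3) = (0/3)
reached (0/3); gcd(a, n) > 1, so (0/3) = 0 and the symbol is 0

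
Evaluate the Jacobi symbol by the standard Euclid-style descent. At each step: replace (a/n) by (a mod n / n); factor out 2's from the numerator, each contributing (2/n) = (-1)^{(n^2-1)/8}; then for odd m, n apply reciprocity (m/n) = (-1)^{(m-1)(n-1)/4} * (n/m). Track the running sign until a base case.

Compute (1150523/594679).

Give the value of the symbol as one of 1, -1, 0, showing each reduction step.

1

(1150523/594679): 1150523 mod 594679 = 555844, so (1150523/594679) = (555844/594679)
factor out 2^2: 555844 = 2^2·138961; with 594679 mod 8 = 7, (2/594679) = +1; sign now +1; continue with (138961/594679)
flip (138961/594679) -> (594679/138961): both odd, 138961 mod 4 = 1, 594679 mod 4 = 3, so the flip contributes +1; sign now +1
(594679/138961): 594679 mod 138961 = 38835, so (594679/138961) = (38835/138961)
flip (38835/138961) -> (138961/38835): both odd, 38835 mod 4 = 3, 138961 mod 4 = 1, so the flip contributes +1; sign now +1
(138961/38835): 138961 mod 38835 = 22456, so (138961/38835) = (22456/38835)
factor out 2^3: 22456 = 2^3·2807; with 38835 mod 8 = 3, (2/38835) = -1; sign now -1; continue with (2807/38835)
flip (2807/38835) -> (38835/2807): both odd, 2807 mod 4 = 3, 38835 mod 4 = 3, so the flip contributes -1; sign now +1
(38835/2807): 38835 mod 2807 = 2344, so (38835/2807) = (2344/2807)
factor out 2^3: 2344 = 2^3·293; with 2807 mod 8 = 7, (2/2807) = +1; sign now +1; continue with (293/2807)
flip (293/2807) -> (2807/293): both odd, 293 mod 4 = 1, 2807 mod 4 = 3, so the flip contributes +1; sign now +1
(2807/293): 2807 mod 293 = 170, so (2807/293) = (170/293)
factor out 2^1: 170 = 2^1·85; with 293 mod 8 = 5, (2/293) = -1; sign now -1; continue with (85/293)
flip (85/293) -> (293/85): both odd, 85 mod 4 = 1, 293 mod 4 = 1, so the flip contributes +1; sign now -1
(293/85): 293 mod 85 = 38, so (293/85) = (38/85)
factor out 2^1: 38 = 2^1·19; with 85 mod 8 = 5, (2/85) = -1; sign now +1; continue with (19/85)
flip (19/85) -> (85/19): both odd, 19 mod 4 = 3, 85 mod 4 = 1, so the flip contributes +1; sign now +1
(85/19): 85 mod 19 = 9, so (85/19) = (9/19)
flip (9/19) -> (19/9): both odd, 9 mod 4 = 1, 19 mod 4 = 3, so the flip contributes +1; sign now +1
(19/9): 19 mod 9 = 1, so (19/9) = (1/9)
reached (1/9) = 1, so the symbol is +1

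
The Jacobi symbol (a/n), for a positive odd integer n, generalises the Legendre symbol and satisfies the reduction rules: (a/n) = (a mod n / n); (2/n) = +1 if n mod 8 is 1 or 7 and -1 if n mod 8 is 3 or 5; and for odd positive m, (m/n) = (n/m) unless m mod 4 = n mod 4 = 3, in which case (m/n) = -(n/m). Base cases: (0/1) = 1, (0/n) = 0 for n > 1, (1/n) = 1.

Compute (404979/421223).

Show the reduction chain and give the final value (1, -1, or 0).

reciprocity: (404979/421223) = -1·(421223/404979) since 404979 mod 4 = 3, 421223 mod 4 = 3; sign now -1
(421223/404979) = (16244/404979)   [reduce mod 404979]
16244 = 2^2·4061; (2/404979) = -1 since 404979 mod 8 = 3, so (16244/404979) = (-1)^2·(4061/404979); sign now -1
reciprocity: (4061/404979) = +1·(404979/4061) since 4061 mod 4 = 1, 404979 mod 4 = 3; sign now -1
(404979/4061) = (2940/4061)   [reduce mod 4061]
2940 = 2^2·735; (2/4061) = -1 since 4061 mod 8 = 5, so (2940/4061) = (-1)^2·(735/4061); sign now -1
reciprocity: (735/4061) = +1·(4061/735) since 735 mod 4 = 3, 4061 mod 4 = 1; sign now -1
(4061/735) = (386/735)   [reduce mod 735]
386 = 2^1·193; (2/735) = +1 since 735 mod 8 = 7, so (386/735) = (+1)^1·(193/735); sign now -1
reciprocity: (193/735) = +1·(735/193) since 193 mod 4 = 1, 735 mod 4 = 3; sign now -1
(735/193) = (156/193)   [reduce mod 193]
156 = 2^2·39; (2/193) = +1 since 193 mod 8 = 1, so (156/193) = (+1)^2·(39/193); sign now -1
reciprocity: (39/193) = +1·(193/39) since 39 mod 4 = 3, 193 mod 4 = 1; sign now -1
(193/39) = (37/39)   [reduce mod 39]
reciprocity: (37/39) = +1·(39/37) since 37 mod 4 = 1, 39 mod 4 = 3; sign now -1
(39/37) = (2/37)   [reduce mod 37]
2 = 2^1·1; (2/37) = -1 since 37 mod 8 = 5, so (2/37) = (-1)^1·(1/37); sign now +1
(1/37) = 1; final value = sign = +1

1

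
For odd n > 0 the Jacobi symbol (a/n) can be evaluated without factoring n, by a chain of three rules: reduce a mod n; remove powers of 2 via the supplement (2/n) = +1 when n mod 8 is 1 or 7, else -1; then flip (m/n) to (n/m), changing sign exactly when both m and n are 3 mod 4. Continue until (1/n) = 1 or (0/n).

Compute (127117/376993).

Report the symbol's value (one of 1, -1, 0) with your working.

reciprocity: (127117/376993) = +1·(376993/127117) since 127117 mod 4 = 1, 376993 mod 4 = 1; sign now +1
(376993/127117) = (122759/127117)   [reduce mod 127117]
reciprocity: (122759/127117) = +1·(127117/122759) since 122759 mod 4 = 3, 127117 mod 4 = 1; sign now +1
(127117/122759) = (4358/122759)   [reduce mod 122759]
4358 = 2^1·2179; (2/122759) = +1 since 122759 mod 8 = 7, so (4358/122759) = (+1)^1·(2179/122759); sign now +1
reciprocity: (2179/122759) = -1·(122759/2179) since 2179 mod 4 = 3, 122759 mod 4 = 3; sign now -1
(122759/2179) = (735/2179)   [reduce mod 2179]
reciprocity: (735/2179) = -1·(2179/735) since 735 mod 4 = 3, 2179 mod 4 = 3; sign now +1
(2179/735) = (709/735)   [reduce mod 735]
reciprocity: (709/735) = +1·(735/709) since 709 mod 4 = 1, 735 mod 4 = 3; sign now +1
(735/709) = (26/709)   [reduce mod 709]
26 = 2^1·13; (2/709) = -1 since 709 mod 8 = 5, so (26/709) = (-1)^1·(13/709); sign now -1
reciprocity: (13/709) = +1·(709/13) since 13 mod 4 = 1, 709 mod 4 = 1; sign now -1
(709/13) = (7/13)   [reduce mod 13]
reciprocity: (7/13) = +1·(13/7) since 7 mod 4 = 3, 13 mod 4 = 1; sign now -1
(13/7) = (6/7)   [reduce mod 7]
6 = 2^1·3; (2/7) = +1 since 7 mod 8 = 7, so (6/7) = (+1)^1·(3/7); sign now -1
reciprocity: (3/7) = -1·(7/3) since 3 mod 4 = 3, 7 mod 4 = 3; sign now +1
(7/3) = (1/3)   [reduce mod 3]
(1/3) = 1; final value = sign = +1

1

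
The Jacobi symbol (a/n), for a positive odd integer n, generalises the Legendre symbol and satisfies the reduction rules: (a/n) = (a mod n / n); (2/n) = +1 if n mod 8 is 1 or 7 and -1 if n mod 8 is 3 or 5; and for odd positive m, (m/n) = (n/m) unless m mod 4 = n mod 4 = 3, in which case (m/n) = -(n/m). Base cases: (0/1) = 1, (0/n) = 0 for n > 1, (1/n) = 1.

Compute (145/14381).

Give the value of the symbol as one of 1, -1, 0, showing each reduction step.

flip (145/14381) -> (14381/145): both odd, 145 mod 4 = 1, 14381 mod 4 = 1, so the flip contributes +1; sign now +1
(14381/145): 14381 mod 145 = 26, so (14381/145) = (26/145)
factor out 2^1: 26 = 2^1·13; with 145 mod 8 = 1, (2/145) = +1; sign now +1; continue with (13/145)
flip (13/145) -> (145/13): both odd, 13 mod 4 = 1, 145 mod 4 = 1, so the flip contributes +1; sign now +1
(145/13): 145 mod 13 = 2, so (145/13) = (2/13)
factor out 2^1: 2 = 2^1·1; with 13 mod 8 = 5, (2/13) = -1; sign now -1; continue with (1/13)
reached (1/13) = 1, so the symbol is -1

-1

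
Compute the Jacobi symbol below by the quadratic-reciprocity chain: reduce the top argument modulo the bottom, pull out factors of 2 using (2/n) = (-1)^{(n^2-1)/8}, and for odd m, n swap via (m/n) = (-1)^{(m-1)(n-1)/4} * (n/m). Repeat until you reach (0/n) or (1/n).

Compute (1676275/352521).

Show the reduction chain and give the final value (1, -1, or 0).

-1

(1676275/352521): 1676275 mod 352521 = 266191, so (1676275/352521) = (266191/352521)
flip (266191/352521) -> (352521/266191): both odd, 266191 mod 4 = 3, 352521 mod 4 = 1, so the flip contributes +1; sign now +1
(352521/266191): 352521 mod 266191 = 86330, so (352521/266191) = (86330/266191)
factor out 2^1: 86330 = 2^1·43165; with 266191 mod 8 = 7, (2/266191) = +1; sign now +1; continue with (43165/266191)
flip (43165/266191) -> (266191/43165): both odd, 43165 mod 4 = 1, 266191 mod 4 = 3, so the flip contributes +1; sign now +1
(266191/43165): 266191 mod 43165 = 7201, so (266191/43165) = (7201/43165)
flip (7201/43165) -> (43165/7201): both odd, 7201 mod 4 = 1, 43165 mod 4 = 1, so the flip contributes +1; sign now +1
(43165/7201): 43165 mod 7201 = 7160, so (43165/7201) = (7160/7201)
factor out 2^3: 7160 = 2^3·895; with 7201 mod 8 = 1, (2/7201) = +1; sign now +1; continue with (895/7201)
flip (895/7201) -> (7201/895): both odd, 895 mod 4 = 3, 7201 mod 4 = 1, so the flip contributes +1; sign now +1
(7201/895): 7201 mod 895 = 41, so (7201/895) = (41/895)
flip (41/895) -> (895/41): both odd, 41 mod 4 = 1, 895 mod 4 = 3, so the flip contributes +1; sign now +1
(895/41): 895 mod 41 = 34, so (895/41) = (34/41)
factor out 2^1: 34 = 2^1·17; with 41 mod 8 = 1, (2/41) = +1; sign now +1; continue with (17/41)
flip (17/41) -> (41/17): both odd, 17 mod 4 = 1, 41 mod 4 = 1, so the flip contributes +1; sign now +1
(41/17): 41 mod 17 = 7, so (41/17) = (7/17)
flip (7/17) -> (17/7): both odd, 7 mod 4 = 3, 17 mod 4 = 1, so the flip contributes +1; sign now +1
(17/7): 17 mod 7 = 3, so (17/7) = (3/7)
flip (3/7) -> (7/3): both odd, 3 mod 4 = 3, 7 mod 4 = 3, so the flip contributes -1; sign now -1
(7/3): 7 mod 3 = 1, so (7/3) = (1/3)
reached (1/3) = 1, so the symbol is -1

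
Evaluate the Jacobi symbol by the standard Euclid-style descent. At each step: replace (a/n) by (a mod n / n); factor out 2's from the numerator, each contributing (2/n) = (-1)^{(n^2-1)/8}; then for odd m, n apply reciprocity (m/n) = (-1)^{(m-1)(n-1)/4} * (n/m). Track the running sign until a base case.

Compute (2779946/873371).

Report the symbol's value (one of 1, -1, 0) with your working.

1

(2779946/873371) = (159833/873371)   [reduce mod 873371]
reciprocity: (159833/873371) = +1·(873371/159833) since 159833 mod 4 = 1, 873371 mod 4 = 3; sign now +1
(873371/159833) = (74206/159833)   [reduce mod 159833]
74206 = 2^1·37103; (2/159833) = +1 since 159833 mod 8 = 1, so (74206/159833) = (+1)^1·(37103/159833); sign now +1
reciprocity: (37103/159833) = +1·(159833/37103) since 37103 mod 4 = 3, 159833 mod 4 = 1; sign now +1
(159833/37103) = (11421/37103)   [reduce mod 37103]
reciprocity: (11421/37103) = +1·(37103/11421) since 11421 mod 4 = 1, 37103 mod 4 = 3; sign now +1
(37103/11421) = (2840/11421)   [reduce mod 11421]
2840 = 2^3·355; (2/11421) = -1 since 11421 mod 8 = 5, so (2840/11421) = (-1)^3·(355/11421); sign now -1
reciprocity: (355/11421) = +1·(11421/355) since 355 mod 4 = 3, 11421 mod 4 = 1; sign now -1
(11421/355) = (61/355)   [reduce mod 355]
reciprocity: (61/355) = +1·(355/61) since 61 mod 4 = 1, 355 mod 4 = 3; sign now -1
(355/61) = (50/61)   [reduce mod 61]
50 = 2^1·25; (2/61) = -1 since 61 mod 8 = 5, so (50/61) = (-1)^1·(25/61); sign now +1
reciprocity: (25/61) = +1·(61/25) since 25 mod 4 = 1, 61 mod 4 = 1; sign now +1
(61/25) = (11/25)   [reduce mod 25]
reciprocity: (11/25) = +1·(25/11) since 11 mod 4 = 3, 25 mod 4 = 1; sign now +1
(25/11) = (3/11)   [reduce mod 11]
reciprocity: (3/11) = -1·(11/3) since 3 mod 4 = 3, 11 mod 4 = 3; sign now -1
(11/3) = (2/3)   [reduce mod 3]
2 = 2^1·1; (2/3) = -1 since 3 mod 8 = 3, so (2/3) = (-1)^1·(1/3); sign now +1
(1/3) = 1; final value = sign = +1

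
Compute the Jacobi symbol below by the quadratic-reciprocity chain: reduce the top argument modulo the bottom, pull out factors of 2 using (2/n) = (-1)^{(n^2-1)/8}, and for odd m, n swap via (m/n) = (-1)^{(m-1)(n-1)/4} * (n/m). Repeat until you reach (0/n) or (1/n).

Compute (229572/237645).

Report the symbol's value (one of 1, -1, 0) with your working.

0

factor out 2^2: 229572 = 2^2·57393; with 237645 mod 8 = 5, (2/237645) = -1; sign now +1; continue with (57393/237645)
flip (57393/237645) -> (237645/57393): both odd, 57393 mod 4 = 1, 237645 mod 4 = 1, so the flip contributes +1; sign now +1
(237645/57393): 237645 mod 57393 = 8073, so (237645/57393) = (8073/57393)
flip (8073/57393) -> (57393/8073): both odd, 8073 mod 4 = 1, 57393 mod 4 = 1, so the flip contributes +1; sign now +1
(57393/8073): 57393 mod 8073 = 882, so (57393/8073) = (882/8073)
factor out 2^1: 882 = 2^1·441; with 8073 mod 8 = 1, (2/8073) = +1; sign now +1; continue with (441/8073)
flip (441/8073) -> (8073/441): both odd, 441 mod 4 = 1, 8073 mod 4 = 1, so the flip contributes +1; sign now +1
(8073/441): 8073 mod 441 = 135, so (8073/441) = (135/441)
flip (135/441) -> (441/135): both odd, 135 mod 4 = 3, 441 mod 4 = 1, so the flip contributes +1; sign now +1
(441/135): 441 mod 135 = 36, so (441/135) = (36/135)
factor out 2^2: 36 = 2^2·9; with 135 mod 8 = 7, (2/135) = +1; sign now +1; continue with (9/135)
flip (9/135) -> (135/9): both odd, 9 mod 4 = 1, 135 mod 4 = 3, so the flip contributes +1; sign now +1
(135/9): 135 mod 9 = 0, so (135/9) = (0/9)
reached (0/9); gcd(a, n) > 1, so (0/9) = 0 and the symbol is 0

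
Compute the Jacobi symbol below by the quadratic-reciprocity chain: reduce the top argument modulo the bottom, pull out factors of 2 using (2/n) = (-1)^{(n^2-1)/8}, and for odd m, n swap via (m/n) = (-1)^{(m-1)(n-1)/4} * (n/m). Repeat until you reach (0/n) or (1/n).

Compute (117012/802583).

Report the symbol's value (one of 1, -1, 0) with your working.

-1

117012 = 2^2·29253; (2/802583) = +1 since 802583 mod 8 = 7, so (117012/802583) = (+1)^2·(29253/802583); sign now +1
reciprocity: (29253/802583) = +1·(802583/29253) since 29253 mod 4 = 1, 802583 mod 4 = 3; sign now +1
(802583/29253) = (12752/29253)   [reduce mod 29253]
12752 = 2^4·797; (2/29253) = -1 since 29253 mod 8 = 5, so (12752/29253) = (-1)^4·(797/29253); sign now +1
reciprocity: (797/29253) = +1·(29253/797) since 797 mod 4 = 1, 29253 mod 4 = 1; sign now +1
(29253/797) = (561/797)   [reduce mod 797]
reciprocity: (561/797) = +1·(797/561) since 561 mod 4 = 1, 797 mod 4 = 1; sign now +1
(797/561) = (236/561)   [reduce mod 561]
236 = 2^2·59; (2/561) = +1 since 561 mod 8 = 1, so (236/561) = (+1)^2·(59/561); sign now +1
reciprocity: (59/561) = +1·(561/59) since 59 mod 4 = 3, 561 mod 4 = 1; sign now +1
(561/59) = (30/59)   [reduce mod 59]
30 = 2^1·15; (2/59) = -1 since 59 mod 8 = 3, so (30/59) = (-1)^1·(15/59); sign now -1
reciprocity: (15/59) = -1·(59/15) since 15 mod 4 = 3, 59 mod 4 = 3; sign now +1
(59/15) = (14/15)   [reduce mod 15]
14 = 2^1·7; (2/15) = +1 since 15 mod 8 = 7, so (14/15) = (+1)^1·(7/15); sign now +1
reciprocity: (7/15) = -1·(15/7) since 7 mod 4 = 3, 15 mod 4 = 3; sign now -1
(15/7) = (1/7)   [reduce mod 7]
(1/7) = 1; final value = sign = -1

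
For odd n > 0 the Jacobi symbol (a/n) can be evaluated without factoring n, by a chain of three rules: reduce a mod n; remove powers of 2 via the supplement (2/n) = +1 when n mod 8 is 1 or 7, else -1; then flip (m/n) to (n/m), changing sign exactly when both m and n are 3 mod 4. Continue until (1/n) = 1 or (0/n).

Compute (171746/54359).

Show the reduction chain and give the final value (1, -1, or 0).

-1

(171746/54359): 171746 mod 54359 = 8669, so (171746/54359) = (8669/54359)
flip (8669/54359) -> (54359/8669): both odd, 8669 mod 4 = 1, 54359 mod 4 = 3, so the flip contributes +1; sign now +1
(54359/8669): 54359 mod 8669 = 2345, so (54359/8669) = (2345/8669)
flip (2345/8669) -> (8669/2345): both odd, 2345 mod 4 = 1, 8669 mod 4 = 1, so the flip contributes +1; sign now +1
(8669/2345): 8669 mod 2345 = 1634, so (8669/2345) = (1634/2345)
factor out 2^1: 1634 = 2^1·817; with 2345 mod 8 = 1, (2/2345) = +1; sign now +1; continue with (817/2345)
flip (817/2345) -> (2345/817): both odd, 817 mod 4 = 1, 2345 mod 4 = 1, so the flip contributes +1; sign now +1
(2345/817): 2345 mod 817 = 711, so (2345/817) = (711/817)
flip (711/817) -> (817/711): both odd, 711 mod 4 = 3, 817 mod 4 = 1, so the flip contributes +1; sign now +1
(817/711): 817 mod 711 = 106, so (817/711) = (106/711)
factor out 2^1: 106 = 2^1·53; with 711 mod 8 = 7, (2/711) = +1; sign now +1; continue with (53/711)
flip (53/711) -> (711/53): both odd, 53 mod 4 = 1, 711 mod 4 = 3, so the flip contributes +1; sign now +1
(711/53): 711 mod 53 = 22, so (711/53) = (22/53)
factor out 2^1: 22 = 2^1·11; with 53 mod 8 = 5, (2/53) = -1; sign now -1; continue with (11/53)
flip (11/53) -> (53/11): both odd, 11 mod 4 = 3, 53 mod 4 = 1, so the flip contributes +1; sign now -1
(53/11): 53 mod 11 = 9, so (53/11) = (9/11)
flip (9/11) -> (11/9): both odd, 9 mod 4 = 1, 11 mod 4 = 3, so the flip contributes +1; sign now -1
(11/9): 11 mod 9 = 2, so (11/9) = (2/9)
factor out 2^1: 2 = 2^1·1; with 9 mod 8 = 1, (2/9) = +1; sign now -1; continue with (1/9)
reached (1/9) = 1, so the symbol is -1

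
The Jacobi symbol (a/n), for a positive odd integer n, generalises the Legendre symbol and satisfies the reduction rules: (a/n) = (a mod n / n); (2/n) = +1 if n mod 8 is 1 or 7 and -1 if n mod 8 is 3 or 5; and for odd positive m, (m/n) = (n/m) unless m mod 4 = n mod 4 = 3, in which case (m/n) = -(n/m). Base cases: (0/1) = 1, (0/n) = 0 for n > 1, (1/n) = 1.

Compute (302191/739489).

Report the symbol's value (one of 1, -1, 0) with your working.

reciprocity: (302191/739489) = +1·(739489/302191) since 302191 mod 4 = 3, 739489 mod 4 = 1; sign now +1
(739489/302191) = (135107/302191)   [reduce mod 302191]
reciprocity: (135107/302191) = -1·(302191/135107) since 135107 mod 4 = 3, 302191 mod 4 = 3; sign now -1
(302191/135107) = (31977/135107)   [reduce mod 135107]
reciprocity: (31977/135107) = +1·(135107/31977) since 31977 mod 4 = 1, 135107 mod 4 = 3; sign now -1
(135107/31977) = (7199/31977)   [reduce mod 31977]
reciprocity: (7199/31977) = +1·(31977/7199) since 7199 mod 4 = 3, 31977 mod 4 = 1; sign now -1
(31977/7199) = (3181/7199)   [reduce mod 7199]
reciprocity: (3181/7199) = +1·(7199/3181) since 3181 mod 4 = 1, 7199 mod 4 = 3; sign now -1
(7199/3181) = (837/3181)   [reduce mod 3181]
reciprocity: (837/3181) = +1·(3181/837) since 837 mod 4 = 1, 3181 mod 4 = 1; sign now -1
(3181/837) = (670/837)   [reduce mod 837]
670 = 2^1·335; (2/837) = -1 since 837 mod 8 = 5, so (670/837) = (-1)^1·(335/837); sign now +1
reciprocity: (335/837) = +1·(837/335) since 335 mod 4 = 3, 837 mod 4 = 1; sign now +1
(837/335) = (167/335)   [reduce mod 335]
reciprocity: (167/335) = -1·(335/167) since 167 mod 4 = 3, 335 mod 4 = 3; sign now -1
(335/167) = (1/167)   [reduce mod 167]
(1/167) = 1; final value = sign = -1

-1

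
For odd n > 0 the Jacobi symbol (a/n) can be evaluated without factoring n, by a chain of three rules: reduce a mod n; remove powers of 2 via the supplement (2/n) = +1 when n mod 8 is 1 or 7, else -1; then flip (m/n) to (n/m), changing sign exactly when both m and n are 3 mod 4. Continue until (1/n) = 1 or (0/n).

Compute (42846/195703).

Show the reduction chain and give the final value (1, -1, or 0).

42846 = 2^1·21423; (2/195703) = +1 since 195703 mod 8 = 7, so (42846/195703) = (+1)^1·(21423/195703); sign now +1
reciprocity: (21423/195703) = -1·(195703/21423) since 21423 mod 4 = 3, 195703 mod 4 = 3; sign now -1
(195703/21423) = (2896/21423)   [reduce mod 21423]
2896 = 2^4·181; (2/21423) = +1 since 21423 mod 8 = 7, so (2896/21423) = (+1)^4·(181/21423); sign now -1
reciprocity: (181/21423) = +1·(21423/181) since 181 mod 4 = 1, 21423 mod 4 = 3; sign now -1
(21423/181) = (65/181)   [reduce mod 181]
reciprocity: (65/181) = +1·(181/65) since 65 mod 4 = 1, 181 mod 4 = 1; sign now -1
(181/65) = (51/65)   [reduce mod 65]
reciprocity: (51/65) = +1·(65/51) since 51 mod 4 = 3, 65 mod 4 = 1; sign now -1
(65/51) = (14/51)   [reduce mod 51]
14 = 2^1·7; (2/51) = -1 since 51 mod 8 = 3, so (14/51) = (-1)^1·(7/51); sign now +1
reciprocity: (7/51) = -1·(51/7) since 7 mod 4 = 3, 51 mod 4 = 3; sign now -1
(51/7) = (2/7)   [reduce mod 7]
2 = 2^1·1; (2/7) = +1 since 7 mod 8 = 7, so (2/7) = (+1)^1·(1/7); sign now -1
(1/7) = 1; final value = sign = -1

-1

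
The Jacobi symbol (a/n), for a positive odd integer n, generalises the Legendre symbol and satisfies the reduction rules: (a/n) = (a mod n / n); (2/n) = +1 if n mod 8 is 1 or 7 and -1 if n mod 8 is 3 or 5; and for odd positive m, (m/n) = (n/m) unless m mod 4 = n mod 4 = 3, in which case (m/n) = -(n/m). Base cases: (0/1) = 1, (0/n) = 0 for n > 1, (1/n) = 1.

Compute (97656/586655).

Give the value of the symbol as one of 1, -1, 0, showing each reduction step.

factor out 2^3: 97656 = 2^3·12207; with 586655 mod 8 = 7, (2/586655) = +1; sign now +1; continue with (12207/586655)
flip (12207/586655) -> (586655/12207): both odd, 12207 mod 4 = 3, 586655 mod 4 = 3, so the flip contributes -1; sign now -1
(586655/12207): 586655 mod 12207 = 719, so (586655/12207) = (719/12207)
flip (719/12207) -> (12207/719): both odd, 719 mod 4 = 3, 12207 mod 4 = 3, so the flip contributes -1; sign now +1
(12207/719): 12207 mod 719 = 703, so (12207/719) = (703/719)
flip (703/719) -> (719/703): both odd, 703 mod 4 = 3, 719 mod 4 = 3, so the flip contributes -1; sign now -1
(719/703): 719 mod 703 = 16, so (719/703) = (16/703)
factor out 2^4: 16 = 2^4·1; with 703 mod 8 = 7, (2/703) = +1; sign now -1; continue with (1/703)
reached (1/703) = 1, so the symbol is -1

-1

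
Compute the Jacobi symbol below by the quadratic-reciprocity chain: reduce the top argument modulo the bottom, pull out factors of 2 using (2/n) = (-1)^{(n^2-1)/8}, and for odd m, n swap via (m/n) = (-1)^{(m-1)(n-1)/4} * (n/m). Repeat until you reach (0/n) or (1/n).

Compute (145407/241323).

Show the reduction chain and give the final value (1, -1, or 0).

flip (145407/241323) -> (241323/145407): both odd, 145407 mod 4 = 3, 241323 mod 4 = 3, so the flip contributes -1; sign now -1
(241323/145407): 241323 mod 145407 = 95916, so (241323/145407) = (95916/145407)
factor out 2^2: 95916 = 2^2·23979; with 145407 mod 8 = 7, (2/145407) = +1; sign now -1; continue with (23979/145407)
flip (23979/145407) -> (145407/23979): both odd, 23979 mod 4 = 3, 145407 mod 4 = 3, so the flip contributes -1; sign now +1
(145407/23979): 145407 mod 23979 = 1533, so (145407/23979) = (1533/23979)
flip (1533/23979) -> (23979/1533): both odd, 1533 mod 4 = 1, 23979 mod 4 = 3, so the flip contributes +1; sign now +1
(23979/1533): 23979 mod 1533 = 984, so (23979/1533) = (984/1533)
factor out 2^3: 984 = 2^3·123; with 1533 mod 8 = 5, (2/1533) = -1; sign now -1; continue with (123/1533)
flip (123/1533) -> (1533/123): both odd, 123 mod 4 = 3, 1533 mod 4 = 1, so the flip contributes +1; sign now -1
(1533/123): 1533 mod 123 = 57, so (1533/123) = (57/123)
flip (57/123) -> (123/57): both odd, 57 mod 4 = 1, 123 mod 4 = 3, so the flip contributes +1; sign now -1
(123/57): 123 mod 57 = 9, so (123/57) = (9/57)
flip (9/57) -> (57/9): both odd, 9 mod 4 = 1, 57 mod 4 = 1, so the flip contributes +1; sign now -1
(57/9): 57 mod 9 = 3, so (57/9) = (3/9)
flip (3/9) -> (9/3): both odd, 3 mod 4 = 3, 9 mod 4 = 1, so the flip contributes +1; sign now -1
(9/3): 9 mod 3 = 0, so (9/3) = (0/3)
reached (0/3); gcd(a, n) > 1, so (0/3) = 0 and the symbol is 0

0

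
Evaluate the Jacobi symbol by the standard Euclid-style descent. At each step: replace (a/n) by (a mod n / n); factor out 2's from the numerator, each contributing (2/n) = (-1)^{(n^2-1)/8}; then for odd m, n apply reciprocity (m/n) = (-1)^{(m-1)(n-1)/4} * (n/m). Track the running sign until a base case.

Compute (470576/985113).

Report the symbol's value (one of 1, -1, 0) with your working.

1

factor out 2^4: 470576 = 2^4·29411; with 985113 mod 8 = 1, (2/985113) = +1; sign now +1; continue with (29411/985113)
flip (29411/985113) -> (985113/29411): both odd, 29411 mod 4 = 3, 985113 mod 4 = 1, so the flip contributes +1; sign now +1
(985113/29411): 985113 mod 29411 = 14550, so (985113/29411) = (14550/29411)
factor out 2^1: 14550 = 2^1·7275; with 29411 mod 8 = 3, (2/29411) = -1; sign now -1; continue with (7275/29411)
flip (7275/29411) -> (29411/7275): both odd, 7275 mod 4 = 3, 29411 mod 4 = 3, so the flip contributes -1; sign now +1
(29411/7275): 29411 mod 7275 = 311, so (29411/7275) = (311/7275)
flip (311/7275) -> (7275/311): both odd, 311 mod 4 = 3, 7275 mod 4 = 3, so the flip contributes -1; sign now -1
(7275/311): 7275 mod 311 = 122, so (7275/311) = (122/311)
factor out 2^1: 122 = 2^1·61; with 311 mod 8 = 7, (2/311) = +1; sign now -1; continue with (61/311)
flip (61/311) -> (311/61): both odd, 61 mod 4 = 1, 311 mod 4 = 3, so the flip contributes +1; sign now -1
(311/61): 311 mod 61 = 6, so (311/61) = (6/61)
factor out 2^1: 6 = 2^1·3; with 61 mod 8 = 5, (2/61) = -1; sign now +1; continue with (3/61)
flip (3/61) -> (61/3): both odd, 3 mod 4 = 3, 61 mod 4 = 1, so the flip contributes +1; sign now +1
(61/3): 61 mod 3 = 1, so (61/3) = (1/3)
reached (1/3) = 1, so the symbol is +1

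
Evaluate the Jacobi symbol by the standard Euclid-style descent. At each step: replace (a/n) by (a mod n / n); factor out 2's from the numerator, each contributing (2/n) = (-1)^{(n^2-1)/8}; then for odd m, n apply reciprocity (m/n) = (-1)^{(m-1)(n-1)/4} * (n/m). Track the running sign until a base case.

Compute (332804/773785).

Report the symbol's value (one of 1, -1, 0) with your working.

1

factor out 2^2: 332804 = 2^2·83201; with 773785 mod 8 = 1, (2/773785) = +1; sign now +1; continue with (83201/773785)
flip (83201/773785) -> (773785/83201): both odd, 83201 mod 4 = 1, 773785 mod 4 = 1, so the flip contributes +1; sign now +1
(773785/83201): 773785 mod 83201 = 24976, so (773785/83201) = (24976/83201)
factor out 2^4: 24976 = 2^4·1561; with 83201 mod 8 = 1, (2/83201) = +1; sign now +1; continue with (1561/83201)
flip (1561/83201) -> (83201/1561): both odd, 1561 mod 4 = 1, 83201 mod 4 = 1, so the flip contributes +1; sign now +1
(83201/1561): 83201 mod 1561 = 468, so (83201/1561) = (468/1561)
factor out 2^2: 468 = 2^2·117; with 1561 mod 8 = 1, (2/1561) = +1; sign now +1; continue with (117/1561)
flip (117/1561) -> (1561/117): both odd, 117 mod 4 = 1, 1561 mod 4 = 1, so the flip contributes +1; sign now +1
(1561/117): 1561 mod 117 = 40, so (1561/117) = (40/117)
factor out 2^3: 40 = 2^3·5; with 117 mod 8 = 5, (2/117) = -1; sign now -1; continue with (5/117)
flip (5/117) -> (117/5): both odd, 5 mod 4 = 1, 117 mod 4 = 1, so the flip contributes +1; sign now -1
(117/5): 117 mod 5 = 2, so (117/5) = (2/5)
factor out 2^1: 2 = 2^1·1; with 5 mod 8 = 5, (2/5) = -1; sign now +1; continue with (1/5)
reached (1/5) = 1, so the symbol is +1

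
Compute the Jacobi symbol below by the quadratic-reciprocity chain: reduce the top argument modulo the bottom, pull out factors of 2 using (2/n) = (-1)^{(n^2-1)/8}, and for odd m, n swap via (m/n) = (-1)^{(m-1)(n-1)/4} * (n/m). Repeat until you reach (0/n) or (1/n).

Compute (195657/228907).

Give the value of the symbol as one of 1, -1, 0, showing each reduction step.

flip (195657/228907) -> (228907/195657): both odd, 195657 mod 4 = 1, 228907 mod 4 = 3, so the flip contributes +1; sign now +1
(228907/195657): 228907 mod 195657 = 33250, so (228907/195657) = (33250/195657)
factor out 2^1: 33250 = 2^1·16625; with 195657 mod 8 = 1, (2/195657) = +1; sign now +1; continue with (16625/195657)
flip (16625/195657) -> (195657/16625): both odd, 16625 mod 4 = 1, 195657 mod 4 = 1, so the flip contributes +1; sign now +1
(195657/16625): 195657 mod 16625 = 12782, so (195657/16625) = (12782/16625)
factor out 2^1: 12782 = 2^1·6391; with 16625 mod 8 = 1, (2/16625) = +1; sign now +1; continue with (6391/16625)
flip (6391/16625) -> (16625/6391): both odd, 6391 mod 4 = 3, 16625 mod 4 = 1, so the flip contributes +1; sign now +1
(16625/6391): 16625 mod 6391 = 3843, so (16625/6391) = (3843/6391)
flip (3843/6391) -> (6391/3843): both odd, 3843 mod 4 = 3, 6391 mod 4 = 3, so the flip contributes -1; sign now -1
(6391/3843): 6391 mod 3843 = 2548, so (6391/3843) = (2548/3843)
factor out 2^2: 2548 = 2^2·637; with 3843 mod 8 = 3, (2/3843) = -1; sign now -1; continue with (637/3843)
flip (637/3843) -> (3843/637): both odd, 637 mod 4 = 1, 3843 mod 4 = 3, so the flip contributes +1; sign now -1
(3843/637): 3843 mod 637 = 21, so (3843/637) = (21/637)
flip (21/637) -> (637/21): both odd, 21 mod 4 = 1, 637 mod 4 = 1, so the flip contributes +1; sign now -1
(637/21): 637 mod 21 = 7, so (637/21) = (7/21)
flip (7/21) -> (21/7): both odd, 7 mod 4 = 3, 21 mod 4 = 1, so the flip contributes +1; sign now -1
(21/7): 21 mod 7 = 0, so (21/7) = (0/7)
reached (0/7); gcd(a, n) > 1, so (0/7) = 0 and the symbol is 0

0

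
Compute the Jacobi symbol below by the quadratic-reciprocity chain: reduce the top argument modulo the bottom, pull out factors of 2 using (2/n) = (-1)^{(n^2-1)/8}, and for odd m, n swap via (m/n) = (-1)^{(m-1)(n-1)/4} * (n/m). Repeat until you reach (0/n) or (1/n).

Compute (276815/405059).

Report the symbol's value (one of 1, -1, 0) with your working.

-1

reciprocity: (276815/405059) = -1·(405059/276815) since 276815 mod 4 = 3, 405059 mod 4 = 3; sign now -1
(405059/276815) = (128244/276815)   [reduce mod 276815]
128244 = 2^2·32061; (2/276815) = +1 since 276815 mod 8 = 7, so (128244/276815) = (+1)^2·(32061/276815); sign now -1
reciprocity: (32061/276815) = +1·(276815/32061) since 32061 mod 4 = 1, 276815 mod 4 = 3; sign now -1
(276815/32061) = (20327/32061)   [reduce mod 32061]
reciprocity: (20327/32061) = +1·(32061/20327) since 20327 mod 4 = 3, 32061 mod 4 = 1; sign now -1
(32061/20327) = (11734/20327)   [reduce mod 20327]
11734 = 2^1·5867; (2/20327) = +1 since 20327 mod 8 = 7, so (11734/20327) = (+1)^1·(5867/20327); sign now -1
reciprocity: (5867/20327) = -1·(20327/5867) since 5867 mod 4 = 3, 20327 mod 4 = 3; sign now +1
(20327/5867) = (2726/5867)   [reduce mod 5867]
2726 = 2^1·1363; (2/5867) = -1 since 5867 mod 8 = 3, so (2726/5867) = (-1)^1·(1363/5867); sign now -1
reciprocity: (1363/5867) = -1·(5867/1363) since 1363 mod 4 = 3, 5867 mod 4 = 3; sign now +1
(5867/1363) = (415/1363)   [reduce mod 1363]
reciprocity: (415/1363) = -1·(1363/415) since 415 mod 4 = 3, 1363 mod 4 = 3; sign now -1
(1363/415) = (118/415)   [reduce mod 415]
118 = 2^1·59; (2/415) = +1 since 415 mod 8 = 7, so (118/415) = (+1)^1·(59/415); sign now -1
reciprocity: (59/415) = -1·(415/59) since 59 mod 4 = 3, 415 mod 4 = 3; sign now +1
(415/59) = (2/59)   [reduce mod 59]
2 = 2^1·1; (2/59) = -1 since 59 mod 8 = 3, so (2/59) = (-1)^1·(1/59); sign now -1
(1/59) = 1; final value = sign = -1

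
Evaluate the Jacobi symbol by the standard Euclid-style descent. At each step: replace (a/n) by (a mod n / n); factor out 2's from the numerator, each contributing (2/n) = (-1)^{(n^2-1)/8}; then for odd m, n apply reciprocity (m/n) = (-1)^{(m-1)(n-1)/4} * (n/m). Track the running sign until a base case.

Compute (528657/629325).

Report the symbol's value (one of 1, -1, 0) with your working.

flip (528657/629325) -> (629325/528657): both odd, 528657 mod 4 = 1, 629325 mod 4 = 1, so the flip contributes +1; sign now +1
(629325/528657): 629325 mod 528657 = 100668, so (629325/528657) = (100668/528657)
factor out 2^2: 100668 = 2^2·25167; with 528657 mod 8 = 1, (2/528657) = +1; sign now +1; continue with (25167/528657)
flip (25167/528657) -> (528657/25167): both odd, 25167 mod 4 = 3, 528657 mod 4 = 1, so the flip contributes +1; sign now +1
(528657/25167): 528657 mod 25167 = 150, so (528657/25167) = (150/25167)
factor out 2^1: 150 = 2^1·75; with 25167 mod 8 = 7, (2/25167) = +1; sign now +1; continue with (75/25167)
flip (75/25167) -> (25167/75): both odd, 75 mod 4 = 3, 25167 mod 4 = 3, so the flip contributes -1; sign now -1
(25167/75): 25167 mod 75 = 42, so (25167/75) = (42/75)
factor out 2^1: 42 = 2^1·21; with 75 mod 8 = 3, (2/75) = -1; sign now +1; continue with (21/75)
flip (21/75) -> (75/21): both odd, 21 mod 4 = 1, 75 mod 4 = 3, so the flip contributes +1; sign now +1
(75/21): 75 mod 21 = 12, so (75/21) = (12/21)
factor out 2^2: 12 = 2^2·3; with 21 mod 8 = 5, (2/21) = -1; sign now +1; continue with (3/21)
flip (3/21) -> (21/3): both odd, 3 mod 4 = 3, 21 mod 4 = 1, so the flip contributes +1; sign now +1
(21/3): 21 mod 3 = 0, so (21/3) = (0/3)
reached (0/3); gcd(a, n) > 1, so (0/3) = 0 and the symbol is 0

0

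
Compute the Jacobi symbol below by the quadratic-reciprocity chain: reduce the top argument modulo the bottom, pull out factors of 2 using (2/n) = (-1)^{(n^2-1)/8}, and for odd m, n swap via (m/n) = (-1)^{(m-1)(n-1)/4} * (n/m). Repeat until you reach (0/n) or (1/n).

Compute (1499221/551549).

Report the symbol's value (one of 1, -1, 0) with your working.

-1

(1499221/551549): 1499221 mod 551549 = 396123, so (1499221/551549) = (396123/551549)
flip (396123/551549) -> (551549/396123): both odd, 396123 mod 4 = 3, 551549 mod 4 = 1, so the flip contributes +1; sign now +1
(551549/396123): 551549 mod 396123 = 155426, so (551549/396123) = (155426/396123)
factor out 2^1: 155426 = 2^1·77713; with 396123 mod 8 = 3, (2/396123) = -1; sign now -1; continue with (77713/396123)
flip (77713/396123) -> (396123/77713): both odd, 77713 mod 4 = 1, 396123 mod 4 = 3, so the flip contributes +1; sign now -1
(396123/77713): 396123 mod 77713 = 7558, so (396123/77713) = (7558/77713)
factor out 2^1: 7558 = 2^1·3779; with 77713 mod 8 = 1, (2/77713) = +1; sign now -1; continue with (3779/77713)
flip (3779/77713) -> (77713/3779): both odd, 3779 mod 4 = 3, 77713 mod 4 = 1, so the flip contributes +1; sign now -1
(77713/3779): 77713 mod 3779 = 2133, so (77713/3779) = (2133/3779)
flip (2133/3779) -> (3779/2133): both odd, 2133 mod 4 = 1, 3779 mod 4 = 3, so the flip contributes +1; sign now -1
(3779/2133): 3779 mod 2133 = 1646, so (3779/2133) = (1646/2133)
factor out 2^1: 1646 = 2^1·823; with 2133 mod 8 = 5, (2/2133) = -1; sign now +1; continue with (823/2133)
flip (823/2133) -> (2133/823): both odd, 823 mod 4 = 3, 2133 mod 4 = 1, so the flip contributes +1; sign now +1
(2133/823): 2133 mod 823 = 487, so (2133/823) = (487/823)
flip (487/823) -> (823/487): both odd, 487 mod 4 = 3, 823 mod 4 = 3, so the flip contributes -1; sign now -1
(823/487): 823 mod 487 = 336, so (823/487) = (336/487)
factor out 2^4: 336 = 2^4·21; with 487 mod 8 = 7, (2/487) = +1; sign now -1; continue with (21/487)
flip (21/487) -> (487/21): both odd, 21 mod 4 = 1, 487 mod 4 = 3, so the flip contributes +1; sign now -1
(487/21): 487 mod 21 = 4, so (487/21) = (4/21)
factor out 2^2: 4 = 2^2·1; with 21 mod 8 = 5, (2/21) = -1; sign now -1; continue with (1/21)
reached (1/21) = 1, so the symbol is -1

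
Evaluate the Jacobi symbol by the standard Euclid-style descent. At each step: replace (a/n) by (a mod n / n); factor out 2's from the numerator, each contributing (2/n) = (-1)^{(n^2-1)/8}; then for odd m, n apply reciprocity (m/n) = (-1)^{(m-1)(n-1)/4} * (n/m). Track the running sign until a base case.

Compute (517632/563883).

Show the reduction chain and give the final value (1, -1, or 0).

0

517632 = 2^9·1011; (2/563883) = -1 since 563883 mod 8 = 3, so (517632/563883) = (-1)^9·(1011/563883); sign now -1
reciprocity: (1011/563883) = -1·(563883/1011) since 1011 mod 4 = 3, 563883 mod 4 = 3; sign now +1
(563883/1011) = (756/1011)   [reduce mod 1011]
756 = 2^2·189; (2/1011) = -1 since 1011 mod 8 = 3, so (756/1011) = (-1)^2·(189/1011); sign now +1
reciprocity: (189/1011) = +1·(1011/189) since 189 mod 4 = 1, 1011 mod 4 = 3; sign now +1
(1011/189) = (66/189)   [reduce mod 189]
66 = 2^1·33; (2/189) = -1 since 189 mod 8 = 5, so (66/189) = (-1)^1·(33/189); sign now -1
reciprocity: (33/189) = +1·(189/33) since 33 mod 4 = 1, 189 mod 4 = 1; sign now -1
(189/33) = (24/33)   [reduce mod 33]
24 = 2^3·3; (2/33) = +1 since 33 mod 8 = 1, so (24/33) = (+1)^3·(3/33); sign now -1
reciprocity: (3/33) = +1·(33/3) since 3 mod 4 = 3, 33 mod 4 = 1; sign now -1
(33/3) = (0/3)   [reduce mod 3]
(0/3) = 0   [gcd(a, n) > 1]; final value = 0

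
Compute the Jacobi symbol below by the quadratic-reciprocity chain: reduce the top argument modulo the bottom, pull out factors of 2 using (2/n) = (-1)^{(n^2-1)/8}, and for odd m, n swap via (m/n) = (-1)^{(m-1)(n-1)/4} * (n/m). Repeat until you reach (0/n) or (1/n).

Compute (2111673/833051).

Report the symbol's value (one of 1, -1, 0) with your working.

(2111673/833051): 2111673 mod 833051 = 445571, so (2111673/833051) = (445571/833051)
flip (445571/833051) -> (833051/445571): both odd, 445571 mod 4 = 3, 833051 mod 4 = 3, so the flip contributes -1; sign now -1
(833051/445571): 833051 mod 445571 = 387480, so (833051/445571) = (387480/445571)
factor out 2^3: 387480 = 2^3·48435; with 445571 mod 8 = 3, (2/445571) = -1; sign now +1; continue with (48435/445571)
flip (48435/445571) -> (445571/48435): both odd, 48435 mod 4 = 3, 445571 mod 4 = 3, so the flip contributes -1; sign now -1
(445571/48435): 445571 mod 48435 = 9656, so (445571/48435) = (9656/48435)
factor out 2^3: 9656 = 2^3·1207; with 48435 mod 8 = 3, (2/48435) = -1; sign now +1; continue with (1207/48435)
flip (1207/48435) -> (48435/1207): both odd, 1207 mod 4 = 3, 48435 mod 4 = 3, so the flip contributes -1; sign now -1
(48435/1207): 48435 mod 1207 = 155, so (48435/1207) = (155/1207)
flip (155/1207) -> (1207/155): both odd, 155 mod 4 = 3, 1207 mod 4 = 3, so the flip contributes -1; sign now +1
(1207/155): 1207 mod 155 = 122, so (1207/155) = (122/155)
factor out 2^1: 122 = 2^1·61; with 155 mod 8 = 3, (2/155) = -1; sign now -1; continue with (61/155)
flip (61/155) -> (155/61): both odd, 61 mod 4 = 1, 155 mod 4 = 3, so the flip contributes +1; sign now -1
(155/61): 155 mod 61 = 33, so (155/61) = (33/61)
flip (33/61) -> (61/33): both odd, 33 mod 4 = 1, 61 mod 4 = 1, so the flip contributes +1; sign now -1
(61/33): 61 mod 33 = 28, so (61/33) = (28/33)
factor out 2^2: 28 = 2^2·7; with 33 mod 8 = 1, (2/33) = +1; sign now -1; continue with (7/33)
flip (7/33) -> (33/7): both odd, 7 mod 4 = 3, 33 mod 4 = 1, so the flip contributes +1; sign now -1
(33/7): 33 mod 7 = 5, so (33/7) = (5/7)
flip (5/7) -> (7/5): both odd, 5 mod 4 = 1, 7 mod 4 = 3, so the flip contributes +1; sign now -1
(7/5): 7 mod 5 = 2, so (7/5) = (2/5)
factor out 2^1: 2 = 2^1·1; with 5 mod 8 = 5, (2/5) = -1; sign now +1; continue with (1/5)
reached (1/5) = 1, so the symbol is +1

1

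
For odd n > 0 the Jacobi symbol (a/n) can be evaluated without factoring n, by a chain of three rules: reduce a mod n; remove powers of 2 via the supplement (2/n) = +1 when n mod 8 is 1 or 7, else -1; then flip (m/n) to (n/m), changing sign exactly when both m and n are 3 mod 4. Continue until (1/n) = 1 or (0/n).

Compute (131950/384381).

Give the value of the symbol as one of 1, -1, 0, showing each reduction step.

factor out 2^1: 131950 = 2^1·65975; with 384381 mod 8 = 5, (2/384381) = -1; sign now -1; continue with (65975/384381)
flip (65975/384381) -> (384381/65975): both odd, 65975 mod 4 = 3, 384381 mod 4 = 1, so the flip contributes +1; sign now -1
(384381/65975): 384381 mod 65975 = 54506, so (384381/65975) = (54506/65975)
factor out 2^1: 54506 = 2^1·27253; with 65975 mod 8 = 7, (2/65975) = +1; sign now -1; continue with (27253/65975)
flip (27253/65975) -> (65975/27253): both odd, 27253 mod 4 = 1, 65975 mod 4 = 3, so the flip contributes +1; sign now -1
(65975/27253): 65975 mod 27253 = 11469, so (65975/27253) = (11469/27253)
flip (11469/27253) -> (27253/11469): both odd, 11469 mod 4 = 1, 27253 mod 4 = 1, so the flip contributes +1; sign now -1
(27253/11469): 27253 mod 11469 = 4315, so (27253/11469) = (4315/11469)
flip (4315/11469) -> (11469/4315): both odd, 4315 mod 4 = 3, 11469 mod 4 = 1, so the flip contributes +1; sign now -1
(11469/4315): 11469 mod 4315 = 2839, so (11469/4315) = (2839/4315)
flip (2839/4315) -> (4315/2839): both odd, 2839 mod 4 = 3, 4315 mod 4 = 3, so the flip contributes -1; sign now +1
(4315/2839): 4315 mod 2839 = 1476, so (4315/2839) = (1476/2839)
factor out 2^2: 1476 = 2^2·369; with 2839 mod 8 = 7, (2/2839) = +1; sign now +1; continue with (369/2839)
flip (369/2839) -> (2839/369): both odd, 369 mod 4 = 1, 2839 mod 4 = 3, so the flip contributes +1; sign now +1
(2839/369): 2839 mod 369 = 256, so (2839/369) = (256/369)
factor out 2^8: 256 = 2^8·1; with 369 mod 8 = 1, (2/369) = +1; sign now +1; continue with (1/369)
reached (1/369) = 1, so the symbol is +1

1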